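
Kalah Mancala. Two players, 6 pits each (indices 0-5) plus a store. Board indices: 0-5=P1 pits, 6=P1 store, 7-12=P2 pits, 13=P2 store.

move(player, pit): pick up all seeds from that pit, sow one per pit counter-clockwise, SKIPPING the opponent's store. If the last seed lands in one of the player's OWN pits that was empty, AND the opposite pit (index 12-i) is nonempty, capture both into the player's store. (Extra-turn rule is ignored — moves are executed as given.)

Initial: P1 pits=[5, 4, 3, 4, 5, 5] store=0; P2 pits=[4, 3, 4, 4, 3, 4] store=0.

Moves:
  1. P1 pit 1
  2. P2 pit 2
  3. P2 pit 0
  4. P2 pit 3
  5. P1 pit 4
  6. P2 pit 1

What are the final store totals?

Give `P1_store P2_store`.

Move 1: P1 pit1 -> P1=[5,0,4,5,6,6](0) P2=[4,3,4,4,3,4](0)
Move 2: P2 pit2 -> P1=[5,0,4,5,6,6](0) P2=[4,3,0,5,4,5](1)
Move 3: P2 pit0 -> P1=[5,0,4,5,6,6](0) P2=[0,4,1,6,5,5](1)
Move 4: P2 pit3 -> P1=[6,1,5,5,6,6](0) P2=[0,4,1,0,6,6](2)
Move 5: P1 pit4 -> P1=[6,1,5,5,0,7](1) P2=[1,5,2,1,6,6](2)
Move 6: P2 pit1 -> P1=[6,1,5,5,0,7](1) P2=[1,0,3,2,7,7](3)

Answer: 1 3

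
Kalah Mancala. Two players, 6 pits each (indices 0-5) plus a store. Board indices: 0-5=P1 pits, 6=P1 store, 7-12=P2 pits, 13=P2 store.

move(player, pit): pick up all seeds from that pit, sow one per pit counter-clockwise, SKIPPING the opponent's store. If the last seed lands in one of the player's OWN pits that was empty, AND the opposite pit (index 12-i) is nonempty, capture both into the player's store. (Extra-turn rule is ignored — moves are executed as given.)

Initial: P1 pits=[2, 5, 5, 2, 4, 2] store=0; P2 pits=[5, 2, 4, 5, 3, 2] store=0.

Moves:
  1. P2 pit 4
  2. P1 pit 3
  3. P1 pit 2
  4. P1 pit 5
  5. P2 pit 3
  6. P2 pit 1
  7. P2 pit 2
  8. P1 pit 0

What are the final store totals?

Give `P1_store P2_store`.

Answer: 10 3

Derivation:
Move 1: P2 pit4 -> P1=[3,5,5,2,4,2](0) P2=[5,2,4,5,0,3](1)
Move 2: P1 pit3 -> P1=[3,5,5,0,5,3](0) P2=[5,2,4,5,0,3](1)
Move 3: P1 pit2 -> P1=[3,5,0,1,6,4](1) P2=[6,2,4,5,0,3](1)
Move 4: P1 pit5 -> P1=[3,5,0,1,6,0](2) P2=[7,3,5,5,0,3](1)
Move 5: P2 pit3 -> P1=[4,6,0,1,6,0](2) P2=[7,3,5,0,1,4](2)
Move 6: P2 pit1 -> P1=[4,6,0,1,6,0](2) P2=[7,0,6,1,2,4](2)
Move 7: P2 pit2 -> P1=[5,7,0,1,6,0](2) P2=[7,0,0,2,3,5](3)
Move 8: P1 pit0 -> P1=[0,8,1,2,7,0](10) P2=[0,0,0,2,3,5](3)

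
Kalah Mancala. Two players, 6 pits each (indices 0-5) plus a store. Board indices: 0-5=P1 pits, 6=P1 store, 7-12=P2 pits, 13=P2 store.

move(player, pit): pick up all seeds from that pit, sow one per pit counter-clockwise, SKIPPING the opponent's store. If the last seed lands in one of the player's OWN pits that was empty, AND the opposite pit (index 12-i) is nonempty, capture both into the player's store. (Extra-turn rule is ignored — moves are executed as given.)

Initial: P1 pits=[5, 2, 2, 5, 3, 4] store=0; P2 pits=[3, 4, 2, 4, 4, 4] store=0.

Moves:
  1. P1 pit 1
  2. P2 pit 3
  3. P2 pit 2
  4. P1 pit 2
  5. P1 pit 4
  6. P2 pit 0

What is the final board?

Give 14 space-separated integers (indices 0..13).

Move 1: P1 pit1 -> P1=[5,0,3,6,3,4](0) P2=[3,4,2,4,4,4](0)
Move 2: P2 pit3 -> P1=[6,0,3,6,3,4](0) P2=[3,4,2,0,5,5](1)
Move 3: P2 pit2 -> P1=[6,0,3,6,3,4](0) P2=[3,4,0,1,6,5](1)
Move 4: P1 pit2 -> P1=[6,0,0,7,4,5](0) P2=[3,4,0,1,6,5](1)
Move 5: P1 pit4 -> P1=[6,0,0,7,0,6](1) P2=[4,5,0,1,6,5](1)
Move 6: P2 pit0 -> P1=[6,0,0,7,0,6](1) P2=[0,6,1,2,7,5](1)

Answer: 6 0 0 7 0 6 1 0 6 1 2 7 5 1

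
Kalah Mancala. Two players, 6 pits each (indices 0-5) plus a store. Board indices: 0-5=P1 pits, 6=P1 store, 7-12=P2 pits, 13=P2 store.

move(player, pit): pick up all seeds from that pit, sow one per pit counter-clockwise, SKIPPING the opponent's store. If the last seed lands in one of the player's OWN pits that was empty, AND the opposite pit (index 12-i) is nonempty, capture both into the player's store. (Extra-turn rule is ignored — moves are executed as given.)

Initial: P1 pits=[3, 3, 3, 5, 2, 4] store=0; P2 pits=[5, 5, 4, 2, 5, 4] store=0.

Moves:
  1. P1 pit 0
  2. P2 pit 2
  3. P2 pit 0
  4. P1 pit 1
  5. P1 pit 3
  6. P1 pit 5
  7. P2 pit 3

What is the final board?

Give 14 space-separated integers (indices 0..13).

Move 1: P1 pit0 -> P1=[0,4,4,6,2,4](0) P2=[5,5,4,2,5,4](0)
Move 2: P2 pit2 -> P1=[0,4,4,6,2,4](0) P2=[5,5,0,3,6,5](1)
Move 3: P2 pit0 -> P1=[0,4,4,6,2,4](0) P2=[0,6,1,4,7,6](1)
Move 4: P1 pit1 -> P1=[0,0,5,7,3,5](0) P2=[0,6,1,4,7,6](1)
Move 5: P1 pit3 -> P1=[0,0,5,0,4,6](1) P2=[1,7,2,5,7,6](1)
Move 6: P1 pit5 -> P1=[0,0,5,0,4,0](2) P2=[2,8,3,6,8,6](1)
Move 7: P2 pit3 -> P1=[1,1,6,0,4,0](2) P2=[2,8,3,0,9,7](2)

Answer: 1 1 6 0 4 0 2 2 8 3 0 9 7 2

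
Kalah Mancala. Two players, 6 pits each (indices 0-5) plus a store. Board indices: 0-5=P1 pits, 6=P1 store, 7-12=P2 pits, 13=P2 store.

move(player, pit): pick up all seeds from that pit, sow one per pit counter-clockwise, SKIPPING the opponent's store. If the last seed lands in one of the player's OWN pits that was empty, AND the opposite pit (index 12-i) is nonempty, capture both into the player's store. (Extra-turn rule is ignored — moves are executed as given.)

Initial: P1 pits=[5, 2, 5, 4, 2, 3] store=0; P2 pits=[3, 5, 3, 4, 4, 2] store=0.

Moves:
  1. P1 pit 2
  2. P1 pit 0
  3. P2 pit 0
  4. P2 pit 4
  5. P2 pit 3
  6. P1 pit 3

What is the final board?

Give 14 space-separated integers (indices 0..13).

Answer: 2 5 2 0 5 6 2 1 7 5 0 1 4 2

Derivation:
Move 1: P1 pit2 -> P1=[5,2,0,5,3,4](1) P2=[4,5,3,4,4,2](0)
Move 2: P1 pit0 -> P1=[0,3,1,6,4,5](1) P2=[4,5,3,4,4,2](0)
Move 3: P2 pit0 -> P1=[0,3,1,6,4,5](1) P2=[0,6,4,5,5,2](0)
Move 4: P2 pit4 -> P1=[1,4,2,6,4,5](1) P2=[0,6,4,5,0,3](1)
Move 5: P2 pit3 -> P1=[2,5,2,6,4,5](1) P2=[0,6,4,0,1,4](2)
Move 6: P1 pit3 -> P1=[2,5,2,0,5,6](2) P2=[1,7,5,0,1,4](2)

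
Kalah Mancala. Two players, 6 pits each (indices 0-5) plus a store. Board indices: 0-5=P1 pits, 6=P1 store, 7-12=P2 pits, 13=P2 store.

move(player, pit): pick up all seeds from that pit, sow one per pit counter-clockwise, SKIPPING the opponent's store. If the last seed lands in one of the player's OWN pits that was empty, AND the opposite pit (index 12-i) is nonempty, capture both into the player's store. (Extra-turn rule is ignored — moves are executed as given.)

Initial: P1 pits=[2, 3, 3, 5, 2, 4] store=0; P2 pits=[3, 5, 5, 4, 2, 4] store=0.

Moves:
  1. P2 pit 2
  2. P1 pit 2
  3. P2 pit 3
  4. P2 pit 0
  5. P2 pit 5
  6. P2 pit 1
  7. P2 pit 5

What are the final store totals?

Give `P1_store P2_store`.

Move 1: P2 pit2 -> P1=[3,3,3,5,2,4](0) P2=[3,5,0,5,3,5](1)
Move 2: P1 pit2 -> P1=[3,3,0,6,3,5](0) P2=[3,5,0,5,3,5](1)
Move 3: P2 pit3 -> P1=[4,4,0,6,3,5](0) P2=[3,5,0,0,4,6](2)
Move 4: P2 pit0 -> P1=[4,4,0,6,3,5](0) P2=[0,6,1,1,4,6](2)
Move 5: P2 pit5 -> P1=[5,5,1,7,4,5](0) P2=[0,6,1,1,4,0](3)
Move 6: P2 pit1 -> P1=[6,5,1,7,4,5](0) P2=[0,0,2,2,5,1](4)
Move 7: P2 pit5 -> P1=[6,5,1,7,4,5](0) P2=[0,0,2,2,5,0](5)

Answer: 0 5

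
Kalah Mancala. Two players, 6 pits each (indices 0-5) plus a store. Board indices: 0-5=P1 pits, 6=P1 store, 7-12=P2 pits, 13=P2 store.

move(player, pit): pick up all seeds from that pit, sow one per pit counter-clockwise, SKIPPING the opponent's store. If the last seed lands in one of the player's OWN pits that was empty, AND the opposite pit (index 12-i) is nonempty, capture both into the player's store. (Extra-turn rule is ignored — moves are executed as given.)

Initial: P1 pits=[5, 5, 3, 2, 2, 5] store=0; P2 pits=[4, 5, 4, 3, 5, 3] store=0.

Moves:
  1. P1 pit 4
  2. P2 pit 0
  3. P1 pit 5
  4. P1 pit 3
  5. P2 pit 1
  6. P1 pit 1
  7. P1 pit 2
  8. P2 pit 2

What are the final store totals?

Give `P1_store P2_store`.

Answer: 6 2

Derivation:
Move 1: P1 pit4 -> P1=[5,5,3,2,0,6](1) P2=[4,5,4,3,5,3](0)
Move 2: P2 pit0 -> P1=[5,5,3,2,0,6](1) P2=[0,6,5,4,6,3](0)
Move 3: P1 pit5 -> P1=[5,5,3,2,0,0](2) P2=[1,7,6,5,7,3](0)
Move 4: P1 pit3 -> P1=[5,5,3,0,1,0](4) P2=[0,7,6,5,7,3](0)
Move 5: P2 pit1 -> P1=[6,6,3,0,1,0](4) P2=[0,0,7,6,8,4](1)
Move 6: P1 pit1 -> P1=[6,0,4,1,2,1](5) P2=[1,0,7,6,8,4](1)
Move 7: P1 pit2 -> P1=[6,0,0,2,3,2](6) P2=[1,0,7,6,8,4](1)
Move 8: P2 pit2 -> P1=[7,1,1,2,3,2](6) P2=[1,0,0,7,9,5](2)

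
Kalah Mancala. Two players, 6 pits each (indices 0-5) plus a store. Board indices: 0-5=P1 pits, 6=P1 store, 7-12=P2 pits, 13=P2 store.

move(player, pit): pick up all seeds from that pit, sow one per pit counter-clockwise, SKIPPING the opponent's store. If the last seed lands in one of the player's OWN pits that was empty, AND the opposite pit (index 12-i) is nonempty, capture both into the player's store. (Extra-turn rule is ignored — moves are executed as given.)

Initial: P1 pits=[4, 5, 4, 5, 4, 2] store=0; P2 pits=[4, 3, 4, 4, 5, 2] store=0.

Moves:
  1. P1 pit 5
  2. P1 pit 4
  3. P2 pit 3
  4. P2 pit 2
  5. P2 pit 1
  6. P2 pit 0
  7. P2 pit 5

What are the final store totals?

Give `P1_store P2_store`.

Answer: 2 4

Derivation:
Move 1: P1 pit5 -> P1=[4,5,4,5,4,0](1) P2=[5,3,4,4,5,2](0)
Move 2: P1 pit4 -> P1=[4,5,4,5,0,1](2) P2=[6,4,4,4,5,2](0)
Move 3: P2 pit3 -> P1=[5,5,4,5,0,1](2) P2=[6,4,4,0,6,3](1)
Move 4: P2 pit2 -> P1=[5,5,4,5,0,1](2) P2=[6,4,0,1,7,4](2)
Move 5: P2 pit1 -> P1=[5,5,4,5,0,1](2) P2=[6,0,1,2,8,5](2)
Move 6: P2 pit0 -> P1=[5,5,4,5,0,1](2) P2=[0,1,2,3,9,6](3)
Move 7: P2 pit5 -> P1=[6,6,5,6,1,1](2) P2=[0,1,2,3,9,0](4)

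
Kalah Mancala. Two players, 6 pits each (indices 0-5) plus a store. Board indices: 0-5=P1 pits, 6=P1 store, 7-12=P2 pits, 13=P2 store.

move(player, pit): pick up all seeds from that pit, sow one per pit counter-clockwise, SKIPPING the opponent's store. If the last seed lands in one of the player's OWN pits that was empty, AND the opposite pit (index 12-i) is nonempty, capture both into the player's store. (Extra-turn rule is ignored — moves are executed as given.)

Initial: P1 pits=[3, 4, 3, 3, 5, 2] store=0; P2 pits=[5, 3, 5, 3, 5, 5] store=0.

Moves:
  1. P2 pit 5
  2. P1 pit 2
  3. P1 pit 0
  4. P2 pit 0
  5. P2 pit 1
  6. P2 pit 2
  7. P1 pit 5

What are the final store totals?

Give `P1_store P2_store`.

Move 1: P2 pit5 -> P1=[4,5,4,4,5,2](0) P2=[5,3,5,3,5,0](1)
Move 2: P1 pit2 -> P1=[4,5,0,5,6,3](1) P2=[5,3,5,3,5,0](1)
Move 3: P1 pit0 -> P1=[0,6,1,6,7,3](1) P2=[5,3,5,3,5,0](1)
Move 4: P2 pit0 -> P1=[0,6,1,6,7,3](1) P2=[0,4,6,4,6,1](1)
Move 5: P2 pit1 -> P1=[0,6,1,6,7,3](1) P2=[0,0,7,5,7,2](1)
Move 6: P2 pit2 -> P1=[1,7,2,6,7,3](1) P2=[0,0,0,6,8,3](2)
Move 7: P1 pit5 -> P1=[1,7,2,6,7,0](2) P2=[1,1,0,6,8,3](2)

Answer: 2 2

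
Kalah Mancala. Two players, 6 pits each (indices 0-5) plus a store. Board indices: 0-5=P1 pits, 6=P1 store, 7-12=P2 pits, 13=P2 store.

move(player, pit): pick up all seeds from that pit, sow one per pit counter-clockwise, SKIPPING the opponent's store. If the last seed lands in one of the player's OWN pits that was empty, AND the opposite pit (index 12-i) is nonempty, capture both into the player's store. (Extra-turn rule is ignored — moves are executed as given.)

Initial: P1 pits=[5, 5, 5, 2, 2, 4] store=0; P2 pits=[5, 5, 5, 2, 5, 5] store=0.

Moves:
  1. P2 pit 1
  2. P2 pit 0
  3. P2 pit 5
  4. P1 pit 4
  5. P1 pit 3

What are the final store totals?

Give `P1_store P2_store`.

Move 1: P2 pit1 -> P1=[5,5,5,2,2,4](0) P2=[5,0,6,3,6,6](1)
Move 2: P2 pit0 -> P1=[5,5,5,2,2,4](0) P2=[0,1,7,4,7,7](1)
Move 3: P2 pit5 -> P1=[6,6,6,3,3,5](0) P2=[0,1,7,4,7,0](2)
Move 4: P1 pit4 -> P1=[6,6,6,3,0,6](1) P2=[1,1,7,4,7,0](2)
Move 5: P1 pit3 -> P1=[6,6,6,0,1,7](2) P2=[1,1,7,4,7,0](2)

Answer: 2 2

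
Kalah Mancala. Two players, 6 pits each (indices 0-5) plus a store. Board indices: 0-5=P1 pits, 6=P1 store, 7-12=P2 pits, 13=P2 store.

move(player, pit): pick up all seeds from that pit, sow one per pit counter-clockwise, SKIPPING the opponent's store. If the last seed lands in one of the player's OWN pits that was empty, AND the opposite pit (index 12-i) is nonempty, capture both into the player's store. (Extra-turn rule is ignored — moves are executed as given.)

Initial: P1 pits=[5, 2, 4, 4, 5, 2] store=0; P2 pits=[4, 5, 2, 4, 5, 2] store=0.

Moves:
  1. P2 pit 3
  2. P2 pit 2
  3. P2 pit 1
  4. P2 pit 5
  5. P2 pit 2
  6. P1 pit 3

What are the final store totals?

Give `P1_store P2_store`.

Answer: 1 3

Derivation:
Move 1: P2 pit3 -> P1=[6,2,4,4,5,2](0) P2=[4,5,2,0,6,3](1)
Move 2: P2 pit2 -> P1=[6,2,4,4,5,2](0) P2=[4,5,0,1,7,3](1)
Move 3: P2 pit1 -> P1=[6,2,4,4,5,2](0) P2=[4,0,1,2,8,4](2)
Move 4: P2 pit5 -> P1=[7,3,5,4,5,2](0) P2=[4,0,1,2,8,0](3)
Move 5: P2 pit2 -> P1=[7,3,5,4,5,2](0) P2=[4,0,0,3,8,0](3)
Move 6: P1 pit3 -> P1=[7,3,5,0,6,3](1) P2=[5,0,0,3,8,0](3)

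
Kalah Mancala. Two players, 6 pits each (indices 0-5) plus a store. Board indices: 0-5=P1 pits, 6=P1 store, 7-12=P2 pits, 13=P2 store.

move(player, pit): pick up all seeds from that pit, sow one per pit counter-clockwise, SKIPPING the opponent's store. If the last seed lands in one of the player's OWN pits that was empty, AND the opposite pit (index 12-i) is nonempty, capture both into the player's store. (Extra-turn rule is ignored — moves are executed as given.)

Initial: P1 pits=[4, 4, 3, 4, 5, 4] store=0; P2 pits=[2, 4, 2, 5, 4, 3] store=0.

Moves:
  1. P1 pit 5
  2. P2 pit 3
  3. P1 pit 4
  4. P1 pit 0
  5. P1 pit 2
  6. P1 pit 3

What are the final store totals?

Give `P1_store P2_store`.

Move 1: P1 pit5 -> P1=[4,4,3,4,5,0](1) P2=[3,5,3,5,4,3](0)
Move 2: P2 pit3 -> P1=[5,5,3,4,5,0](1) P2=[3,5,3,0,5,4](1)
Move 3: P1 pit4 -> P1=[5,5,3,4,0,1](2) P2=[4,6,4,0,5,4](1)
Move 4: P1 pit0 -> P1=[0,6,4,5,1,2](2) P2=[4,6,4,0,5,4](1)
Move 5: P1 pit2 -> P1=[0,6,0,6,2,3](3) P2=[4,6,4,0,5,4](1)
Move 6: P1 pit3 -> P1=[0,6,0,0,3,4](4) P2=[5,7,5,0,5,4](1)

Answer: 4 1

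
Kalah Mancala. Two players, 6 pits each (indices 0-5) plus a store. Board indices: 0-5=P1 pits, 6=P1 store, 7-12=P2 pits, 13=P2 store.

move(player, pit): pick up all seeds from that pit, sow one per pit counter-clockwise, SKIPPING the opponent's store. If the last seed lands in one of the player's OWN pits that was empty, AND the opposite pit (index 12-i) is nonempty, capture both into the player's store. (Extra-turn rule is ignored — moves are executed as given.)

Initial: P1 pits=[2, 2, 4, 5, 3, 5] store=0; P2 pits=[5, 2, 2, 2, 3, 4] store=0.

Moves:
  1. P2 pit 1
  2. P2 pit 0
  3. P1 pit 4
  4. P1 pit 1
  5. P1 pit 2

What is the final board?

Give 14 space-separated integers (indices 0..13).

Move 1: P2 pit1 -> P1=[2,2,4,5,3,5](0) P2=[5,0,3,3,3,4](0)
Move 2: P2 pit0 -> P1=[2,2,4,5,3,5](0) P2=[0,1,4,4,4,5](0)
Move 3: P1 pit4 -> P1=[2,2,4,5,0,6](1) P2=[1,1,4,4,4,5](0)
Move 4: P1 pit1 -> P1=[2,0,5,6,0,6](1) P2=[1,1,4,4,4,5](0)
Move 5: P1 pit2 -> P1=[2,0,0,7,1,7](2) P2=[2,1,4,4,4,5](0)

Answer: 2 0 0 7 1 7 2 2 1 4 4 4 5 0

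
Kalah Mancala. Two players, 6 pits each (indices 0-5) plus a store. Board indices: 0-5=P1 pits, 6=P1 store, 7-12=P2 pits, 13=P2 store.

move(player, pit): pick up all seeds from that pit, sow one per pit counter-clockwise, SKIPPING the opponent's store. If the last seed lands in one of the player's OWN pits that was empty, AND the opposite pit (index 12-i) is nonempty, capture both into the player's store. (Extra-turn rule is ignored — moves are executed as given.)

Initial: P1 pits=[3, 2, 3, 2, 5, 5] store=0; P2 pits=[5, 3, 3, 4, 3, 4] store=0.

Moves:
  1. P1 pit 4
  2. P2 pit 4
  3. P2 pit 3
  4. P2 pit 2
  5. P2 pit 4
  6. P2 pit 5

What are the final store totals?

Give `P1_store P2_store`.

Move 1: P1 pit4 -> P1=[3,2,3,2,0,6](1) P2=[6,4,4,4,3,4](0)
Move 2: P2 pit4 -> P1=[4,2,3,2,0,6](1) P2=[6,4,4,4,0,5](1)
Move 3: P2 pit3 -> P1=[5,2,3,2,0,6](1) P2=[6,4,4,0,1,6](2)
Move 4: P2 pit2 -> P1=[5,2,3,2,0,6](1) P2=[6,4,0,1,2,7](3)
Move 5: P2 pit4 -> P1=[5,2,3,2,0,6](1) P2=[6,4,0,1,0,8](4)
Move 6: P2 pit5 -> P1=[6,3,4,3,1,7](1) P2=[7,4,0,1,0,0](5)

Answer: 1 5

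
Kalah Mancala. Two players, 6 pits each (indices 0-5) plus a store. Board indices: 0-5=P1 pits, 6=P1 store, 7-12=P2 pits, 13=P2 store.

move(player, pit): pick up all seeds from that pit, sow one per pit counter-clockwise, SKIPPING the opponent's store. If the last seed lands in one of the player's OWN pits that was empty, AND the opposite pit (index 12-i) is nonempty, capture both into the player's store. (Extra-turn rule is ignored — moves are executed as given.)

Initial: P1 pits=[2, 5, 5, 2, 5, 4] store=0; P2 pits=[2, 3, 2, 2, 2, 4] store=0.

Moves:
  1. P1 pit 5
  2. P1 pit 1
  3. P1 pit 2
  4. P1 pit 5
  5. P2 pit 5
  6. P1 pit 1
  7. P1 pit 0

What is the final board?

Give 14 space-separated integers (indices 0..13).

Move 1: P1 pit5 -> P1=[2,5,5,2,5,0](1) P2=[3,4,3,2,2,4](0)
Move 2: P1 pit1 -> P1=[2,0,6,3,6,1](2) P2=[3,4,3,2,2,4](0)
Move 3: P1 pit2 -> P1=[2,0,0,4,7,2](3) P2=[4,5,3,2,2,4](0)
Move 4: P1 pit5 -> P1=[2,0,0,4,7,0](4) P2=[5,5,3,2,2,4](0)
Move 5: P2 pit5 -> P1=[3,1,1,4,7,0](4) P2=[5,5,3,2,2,0](1)
Move 6: P1 pit1 -> P1=[3,0,2,4,7,0](4) P2=[5,5,3,2,2,0](1)
Move 7: P1 pit0 -> P1=[0,1,3,5,7,0](4) P2=[5,5,3,2,2,0](1)

Answer: 0 1 3 5 7 0 4 5 5 3 2 2 0 1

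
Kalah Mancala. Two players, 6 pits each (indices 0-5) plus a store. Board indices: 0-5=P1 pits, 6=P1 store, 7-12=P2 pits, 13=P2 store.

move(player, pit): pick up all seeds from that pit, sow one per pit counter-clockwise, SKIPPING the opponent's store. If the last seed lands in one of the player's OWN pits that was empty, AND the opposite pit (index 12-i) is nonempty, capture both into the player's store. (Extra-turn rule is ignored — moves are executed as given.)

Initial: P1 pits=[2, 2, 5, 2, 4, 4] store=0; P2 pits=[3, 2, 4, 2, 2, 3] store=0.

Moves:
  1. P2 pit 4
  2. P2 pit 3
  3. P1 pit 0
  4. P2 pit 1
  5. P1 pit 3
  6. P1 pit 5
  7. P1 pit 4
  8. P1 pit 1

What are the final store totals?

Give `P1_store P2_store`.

Move 1: P2 pit4 -> P1=[2,2,5,2,4,4](0) P2=[3,2,4,2,0,4](1)
Move 2: P2 pit3 -> P1=[2,2,5,2,4,4](0) P2=[3,2,4,0,1,5](1)
Move 3: P1 pit0 -> P1=[0,3,6,2,4,4](0) P2=[3,2,4,0,1,5](1)
Move 4: P2 pit1 -> P1=[0,3,0,2,4,4](0) P2=[3,0,5,0,1,5](8)
Move 5: P1 pit3 -> P1=[0,3,0,0,5,5](0) P2=[3,0,5,0,1,5](8)
Move 6: P1 pit5 -> P1=[0,3,0,0,5,0](1) P2=[4,1,6,1,1,5](8)
Move 7: P1 pit4 -> P1=[0,3,0,0,0,1](2) P2=[5,2,7,1,1,5](8)
Move 8: P1 pit1 -> P1=[0,0,1,1,0,1](5) P2=[5,0,7,1,1,5](8)

Answer: 5 8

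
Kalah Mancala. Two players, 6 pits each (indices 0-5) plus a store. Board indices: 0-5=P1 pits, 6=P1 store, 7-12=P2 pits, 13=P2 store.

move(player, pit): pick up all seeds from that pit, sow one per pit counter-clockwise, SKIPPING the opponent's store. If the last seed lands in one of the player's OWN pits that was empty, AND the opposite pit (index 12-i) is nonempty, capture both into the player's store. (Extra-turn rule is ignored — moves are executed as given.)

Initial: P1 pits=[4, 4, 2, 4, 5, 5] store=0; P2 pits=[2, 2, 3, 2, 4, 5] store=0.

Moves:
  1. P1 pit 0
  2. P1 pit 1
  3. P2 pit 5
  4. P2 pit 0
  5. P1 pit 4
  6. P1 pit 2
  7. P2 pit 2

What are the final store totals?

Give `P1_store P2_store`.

Move 1: P1 pit0 -> P1=[0,5,3,5,6,5](0) P2=[2,2,3,2,4,5](0)
Move 2: P1 pit1 -> P1=[0,0,4,6,7,6](1) P2=[2,2,3,2,4,5](0)
Move 3: P2 pit5 -> P1=[1,1,5,7,7,6](1) P2=[2,2,3,2,4,0](1)
Move 4: P2 pit0 -> P1=[1,1,5,7,7,6](1) P2=[0,3,4,2,4,0](1)
Move 5: P1 pit4 -> P1=[1,1,5,7,0,7](2) P2=[1,4,5,3,5,0](1)
Move 6: P1 pit2 -> P1=[1,1,0,8,1,8](3) P2=[2,4,5,3,5,0](1)
Move 7: P2 pit2 -> P1=[2,1,0,8,1,8](3) P2=[2,4,0,4,6,1](2)

Answer: 3 2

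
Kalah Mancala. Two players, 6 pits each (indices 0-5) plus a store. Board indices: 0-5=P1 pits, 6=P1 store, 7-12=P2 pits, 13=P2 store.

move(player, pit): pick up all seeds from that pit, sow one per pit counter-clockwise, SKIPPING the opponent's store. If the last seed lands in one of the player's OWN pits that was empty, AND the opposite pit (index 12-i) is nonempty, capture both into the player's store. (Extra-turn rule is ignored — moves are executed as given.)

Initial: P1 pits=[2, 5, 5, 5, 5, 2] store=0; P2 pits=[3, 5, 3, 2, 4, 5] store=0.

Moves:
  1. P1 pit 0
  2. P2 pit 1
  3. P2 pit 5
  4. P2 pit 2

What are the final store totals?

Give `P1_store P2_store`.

Move 1: P1 pit0 -> P1=[0,6,6,5,5,2](0) P2=[3,5,3,2,4,5](0)
Move 2: P2 pit1 -> P1=[0,6,6,5,5,2](0) P2=[3,0,4,3,5,6](1)
Move 3: P2 pit5 -> P1=[1,7,7,6,6,2](0) P2=[3,0,4,3,5,0](2)
Move 4: P2 pit2 -> P1=[1,7,7,6,6,2](0) P2=[3,0,0,4,6,1](3)

Answer: 0 3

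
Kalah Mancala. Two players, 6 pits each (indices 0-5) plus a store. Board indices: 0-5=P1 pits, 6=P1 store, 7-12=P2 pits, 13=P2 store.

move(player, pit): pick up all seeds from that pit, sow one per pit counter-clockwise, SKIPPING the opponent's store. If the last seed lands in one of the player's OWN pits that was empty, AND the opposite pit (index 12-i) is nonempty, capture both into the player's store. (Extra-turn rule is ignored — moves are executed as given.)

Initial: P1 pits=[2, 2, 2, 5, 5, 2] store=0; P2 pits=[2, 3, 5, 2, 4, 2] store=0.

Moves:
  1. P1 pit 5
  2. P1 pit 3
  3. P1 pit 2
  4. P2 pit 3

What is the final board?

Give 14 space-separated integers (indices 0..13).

Move 1: P1 pit5 -> P1=[2,2,2,5,5,0](1) P2=[3,3,5,2,4,2](0)
Move 2: P1 pit3 -> P1=[2,2,2,0,6,1](2) P2=[4,4,5,2,4,2](0)
Move 3: P1 pit2 -> P1=[2,2,0,1,7,1](2) P2=[4,4,5,2,4,2](0)
Move 4: P2 pit3 -> P1=[2,2,0,1,7,1](2) P2=[4,4,5,0,5,3](0)

Answer: 2 2 0 1 7 1 2 4 4 5 0 5 3 0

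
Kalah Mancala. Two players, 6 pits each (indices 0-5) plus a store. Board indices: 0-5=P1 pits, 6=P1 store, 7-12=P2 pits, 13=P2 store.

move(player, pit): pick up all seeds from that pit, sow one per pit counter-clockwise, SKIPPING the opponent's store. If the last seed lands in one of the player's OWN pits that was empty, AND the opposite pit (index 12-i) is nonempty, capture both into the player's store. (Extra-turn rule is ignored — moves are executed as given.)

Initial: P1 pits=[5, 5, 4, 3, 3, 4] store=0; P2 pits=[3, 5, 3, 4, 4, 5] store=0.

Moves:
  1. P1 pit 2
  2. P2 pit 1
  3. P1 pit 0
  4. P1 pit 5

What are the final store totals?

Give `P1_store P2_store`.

Move 1: P1 pit2 -> P1=[5,5,0,4,4,5](1) P2=[3,5,3,4,4,5](0)
Move 2: P2 pit1 -> P1=[5,5,0,4,4,5](1) P2=[3,0,4,5,5,6](1)
Move 3: P1 pit0 -> P1=[0,6,1,5,5,6](1) P2=[3,0,4,5,5,6](1)
Move 4: P1 pit5 -> P1=[0,6,1,5,5,0](2) P2=[4,1,5,6,6,6](1)

Answer: 2 1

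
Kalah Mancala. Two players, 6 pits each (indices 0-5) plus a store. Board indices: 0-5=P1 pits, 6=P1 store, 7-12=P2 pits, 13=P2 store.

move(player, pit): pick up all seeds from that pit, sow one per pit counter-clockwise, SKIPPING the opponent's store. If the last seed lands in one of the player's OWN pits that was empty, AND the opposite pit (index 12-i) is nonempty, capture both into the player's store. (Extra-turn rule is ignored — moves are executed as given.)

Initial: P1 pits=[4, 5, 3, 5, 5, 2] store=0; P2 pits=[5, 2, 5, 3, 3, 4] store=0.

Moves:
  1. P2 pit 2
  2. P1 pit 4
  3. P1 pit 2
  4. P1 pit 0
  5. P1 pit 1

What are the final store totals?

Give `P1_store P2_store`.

Move 1: P2 pit2 -> P1=[5,5,3,5,5,2](0) P2=[5,2,0,4,4,5](1)
Move 2: P1 pit4 -> P1=[5,5,3,5,0,3](1) P2=[6,3,1,4,4,5](1)
Move 3: P1 pit2 -> P1=[5,5,0,6,1,4](1) P2=[6,3,1,4,4,5](1)
Move 4: P1 pit0 -> P1=[0,6,1,7,2,5](1) P2=[6,3,1,4,4,5](1)
Move 5: P1 pit1 -> P1=[0,0,2,8,3,6](2) P2=[7,3,1,4,4,5](1)

Answer: 2 1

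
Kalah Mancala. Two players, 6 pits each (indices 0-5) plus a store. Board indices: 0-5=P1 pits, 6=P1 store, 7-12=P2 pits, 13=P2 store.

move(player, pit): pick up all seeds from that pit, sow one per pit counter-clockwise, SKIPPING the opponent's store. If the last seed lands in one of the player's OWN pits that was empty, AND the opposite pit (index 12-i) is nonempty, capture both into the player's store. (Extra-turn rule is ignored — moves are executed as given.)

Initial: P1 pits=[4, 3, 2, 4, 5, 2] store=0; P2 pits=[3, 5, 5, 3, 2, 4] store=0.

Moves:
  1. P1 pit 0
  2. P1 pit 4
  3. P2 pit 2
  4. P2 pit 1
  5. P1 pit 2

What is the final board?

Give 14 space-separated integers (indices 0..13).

Move 1: P1 pit0 -> P1=[0,4,3,5,6,2](0) P2=[3,5,5,3,2,4](0)
Move 2: P1 pit4 -> P1=[0,4,3,5,0,3](1) P2=[4,6,6,4,2,4](0)
Move 3: P2 pit2 -> P1=[1,5,3,5,0,3](1) P2=[4,6,0,5,3,5](1)
Move 4: P2 pit1 -> P1=[2,5,3,5,0,3](1) P2=[4,0,1,6,4,6](2)
Move 5: P1 pit2 -> P1=[2,5,0,6,1,4](1) P2=[4,0,1,6,4,6](2)

Answer: 2 5 0 6 1 4 1 4 0 1 6 4 6 2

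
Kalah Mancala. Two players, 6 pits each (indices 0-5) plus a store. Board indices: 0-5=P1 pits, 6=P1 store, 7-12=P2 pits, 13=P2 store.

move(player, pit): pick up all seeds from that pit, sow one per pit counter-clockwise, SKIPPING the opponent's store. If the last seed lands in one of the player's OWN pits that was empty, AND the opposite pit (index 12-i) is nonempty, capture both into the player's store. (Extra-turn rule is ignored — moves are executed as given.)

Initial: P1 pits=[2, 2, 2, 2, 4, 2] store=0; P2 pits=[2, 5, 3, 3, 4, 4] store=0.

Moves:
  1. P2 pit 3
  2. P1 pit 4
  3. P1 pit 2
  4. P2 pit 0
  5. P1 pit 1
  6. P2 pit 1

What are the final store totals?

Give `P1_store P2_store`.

Move 1: P2 pit3 -> P1=[2,2,2,2,4,2](0) P2=[2,5,3,0,5,5](1)
Move 2: P1 pit4 -> P1=[2,2,2,2,0,3](1) P2=[3,6,3,0,5,5](1)
Move 3: P1 pit2 -> P1=[2,2,0,3,0,3](8) P2=[3,0,3,0,5,5](1)
Move 4: P2 pit0 -> P1=[2,2,0,3,0,3](8) P2=[0,1,4,1,5,5](1)
Move 5: P1 pit1 -> P1=[2,0,1,4,0,3](8) P2=[0,1,4,1,5,5](1)
Move 6: P2 pit1 -> P1=[2,0,1,4,0,3](8) P2=[0,0,5,1,5,5](1)

Answer: 8 1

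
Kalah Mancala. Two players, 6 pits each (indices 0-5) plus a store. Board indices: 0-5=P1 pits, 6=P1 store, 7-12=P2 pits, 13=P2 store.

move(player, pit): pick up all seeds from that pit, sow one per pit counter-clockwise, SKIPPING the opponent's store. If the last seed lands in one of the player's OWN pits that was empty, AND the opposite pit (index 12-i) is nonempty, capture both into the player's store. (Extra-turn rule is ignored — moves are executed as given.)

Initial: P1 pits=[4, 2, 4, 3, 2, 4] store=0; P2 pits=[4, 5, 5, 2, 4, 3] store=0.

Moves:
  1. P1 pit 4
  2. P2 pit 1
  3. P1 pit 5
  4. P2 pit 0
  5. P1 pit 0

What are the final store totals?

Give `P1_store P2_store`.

Move 1: P1 pit4 -> P1=[4,2,4,3,0,5](1) P2=[4,5,5,2,4,3](0)
Move 2: P2 pit1 -> P1=[4,2,4,3,0,5](1) P2=[4,0,6,3,5,4](1)
Move 3: P1 pit5 -> P1=[4,2,4,3,0,0](2) P2=[5,1,7,4,5,4](1)
Move 4: P2 pit0 -> P1=[4,2,4,3,0,0](2) P2=[0,2,8,5,6,5](1)
Move 5: P1 pit0 -> P1=[0,3,5,4,0,0](5) P2=[0,0,8,5,6,5](1)

Answer: 5 1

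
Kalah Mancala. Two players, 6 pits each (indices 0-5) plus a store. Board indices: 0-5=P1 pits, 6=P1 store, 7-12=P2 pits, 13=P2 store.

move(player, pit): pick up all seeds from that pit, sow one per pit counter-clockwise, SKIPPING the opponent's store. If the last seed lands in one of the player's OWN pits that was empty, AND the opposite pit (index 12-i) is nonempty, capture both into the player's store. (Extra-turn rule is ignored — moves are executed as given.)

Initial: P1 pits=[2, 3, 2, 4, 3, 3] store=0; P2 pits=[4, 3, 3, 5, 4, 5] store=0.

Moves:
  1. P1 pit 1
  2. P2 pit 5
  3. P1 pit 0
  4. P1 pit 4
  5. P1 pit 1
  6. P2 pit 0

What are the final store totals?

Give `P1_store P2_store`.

Answer: 1 1

Derivation:
Move 1: P1 pit1 -> P1=[2,0,3,5,4,3](0) P2=[4,3,3,5,4,5](0)
Move 2: P2 pit5 -> P1=[3,1,4,6,4,3](0) P2=[4,3,3,5,4,0](1)
Move 3: P1 pit0 -> P1=[0,2,5,7,4,3](0) P2=[4,3,3,5,4,0](1)
Move 4: P1 pit4 -> P1=[0,2,5,7,0,4](1) P2=[5,4,3,5,4,0](1)
Move 5: P1 pit1 -> P1=[0,0,6,8,0,4](1) P2=[5,4,3,5,4,0](1)
Move 6: P2 pit0 -> P1=[0,0,6,8,0,4](1) P2=[0,5,4,6,5,1](1)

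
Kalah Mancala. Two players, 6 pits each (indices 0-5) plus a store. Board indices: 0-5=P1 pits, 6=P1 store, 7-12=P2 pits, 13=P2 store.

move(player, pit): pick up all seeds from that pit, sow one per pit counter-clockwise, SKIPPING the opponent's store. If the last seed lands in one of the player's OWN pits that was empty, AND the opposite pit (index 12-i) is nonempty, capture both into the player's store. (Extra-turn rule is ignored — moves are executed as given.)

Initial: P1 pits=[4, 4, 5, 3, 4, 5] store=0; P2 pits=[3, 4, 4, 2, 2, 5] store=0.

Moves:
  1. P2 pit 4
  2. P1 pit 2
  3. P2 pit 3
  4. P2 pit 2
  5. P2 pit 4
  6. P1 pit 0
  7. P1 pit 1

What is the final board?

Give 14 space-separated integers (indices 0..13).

Move 1: P2 pit4 -> P1=[4,4,5,3,4,5](0) P2=[3,4,4,2,0,6](1)
Move 2: P1 pit2 -> P1=[4,4,0,4,5,6](1) P2=[4,4,4,2,0,6](1)
Move 3: P2 pit3 -> P1=[4,4,0,4,5,6](1) P2=[4,4,4,0,1,7](1)
Move 4: P2 pit2 -> P1=[4,4,0,4,5,6](1) P2=[4,4,0,1,2,8](2)
Move 5: P2 pit4 -> P1=[4,4,0,4,5,6](1) P2=[4,4,0,1,0,9](3)
Move 6: P1 pit0 -> P1=[0,5,1,5,6,6](1) P2=[4,4,0,1,0,9](3)
Move 7: P1 pit1 -> P1=[0,0,2,6,7,7](2) P2=[4,4,0,1,0,9](3)

Answer: 0 0 2 6 7 7 2 4 4 0 1 0 9 3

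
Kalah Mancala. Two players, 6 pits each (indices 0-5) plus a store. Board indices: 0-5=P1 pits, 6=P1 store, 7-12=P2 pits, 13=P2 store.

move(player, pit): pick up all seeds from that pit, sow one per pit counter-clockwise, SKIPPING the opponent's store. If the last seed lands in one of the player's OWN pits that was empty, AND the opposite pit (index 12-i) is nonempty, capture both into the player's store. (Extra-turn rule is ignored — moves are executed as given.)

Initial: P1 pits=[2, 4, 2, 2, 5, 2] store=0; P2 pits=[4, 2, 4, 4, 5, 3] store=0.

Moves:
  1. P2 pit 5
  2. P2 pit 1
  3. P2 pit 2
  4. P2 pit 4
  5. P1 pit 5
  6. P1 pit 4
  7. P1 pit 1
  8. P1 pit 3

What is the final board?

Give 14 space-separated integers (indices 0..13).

Answer: 5 0 4 0 2 3 4 8 1 1 6 0 2 3

Derivation:
Move 1: P2 pit5 -> P1=[3,5,2,2,5,2](0) P2=[4,2,4,4,5,0](1)
Move 2: P2 pit1 -> P1=[3,5,2,2,5,2](0) P2=[4,0,5,5,5,0](1)
Move 3: P2 pit2 -> P1=[4,5,2,2,5,2](0) P2=[4,0,0,6,6,1](2)
Move 4: P2 pit4 -> P1=[5,6,3,3,5,2](0) P2=[4,0,0,6,0,2](3)
Move 5: P1 pit5 -> P1=[5,6,3,3,5,0](1) P2=[5,0,0,6,0,2](3)
Move 6: P1 pit4 -> P1=[5,6,3,3,0,1](2) P2=[6,1,1,6,0,2](3)
Move 7: P1 pit1 -> P1=[5,0,4,4,1,2](3) P2=[7,1,1,6,0,2](3)
Move 8: P1 pit3 -> P1=[5,0,4,0,2,3](4) P2=[8,1,1,6,0,2](3)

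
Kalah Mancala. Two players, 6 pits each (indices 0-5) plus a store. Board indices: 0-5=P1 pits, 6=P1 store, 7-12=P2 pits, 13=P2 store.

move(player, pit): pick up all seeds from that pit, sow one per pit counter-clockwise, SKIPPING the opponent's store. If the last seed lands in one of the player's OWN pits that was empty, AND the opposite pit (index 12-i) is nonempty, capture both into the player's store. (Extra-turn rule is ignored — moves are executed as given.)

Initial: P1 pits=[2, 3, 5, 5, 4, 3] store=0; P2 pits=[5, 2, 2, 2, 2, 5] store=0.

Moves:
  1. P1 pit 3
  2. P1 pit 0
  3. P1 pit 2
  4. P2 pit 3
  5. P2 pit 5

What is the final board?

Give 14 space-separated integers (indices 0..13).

Move 1: P1 pit3 -> P1=[2,3,5,0,5,4](1) P2=[6,3,2,2,2,5](0)
Move 2: P1 pit0 -> P1=[0,4,6,0,5,4](1) P2=[6,3,2,2,2,5](0)
Move 3: P1 pit2 -> P1=[0,4,0,1,6,5](2) P2=[7,4,2,2,2,5](0)
Move 4: P2 pit3 -> P1=[0,4,0,1,6,5](2) P2=[7,4,2,0,3,6](0)
Move 5: P2 pit5 -> P1=[1,5,1,2,7,5](2) P2=[7,4,2,0,3,0](1)

Answer: 1 5 1 2 7 5 2 7 4 2 0 3 0 1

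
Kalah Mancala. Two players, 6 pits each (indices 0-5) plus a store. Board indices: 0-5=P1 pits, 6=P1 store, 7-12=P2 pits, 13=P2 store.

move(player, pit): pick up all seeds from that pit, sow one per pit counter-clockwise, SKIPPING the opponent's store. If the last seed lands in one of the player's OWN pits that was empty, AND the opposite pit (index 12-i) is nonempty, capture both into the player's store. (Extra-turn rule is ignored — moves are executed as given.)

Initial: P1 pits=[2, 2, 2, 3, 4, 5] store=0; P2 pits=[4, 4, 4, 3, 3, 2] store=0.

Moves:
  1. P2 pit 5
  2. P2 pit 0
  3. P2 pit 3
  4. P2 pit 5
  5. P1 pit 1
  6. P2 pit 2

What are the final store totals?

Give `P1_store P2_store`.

Move 1: P2 pit5 -> P1=[3,2,2,3,4,5](0) P2=[4,4,4,3,3,0](1)
Move 2: P2 pit0 -> P1=[3,2,2,3,4,5](0) P2=[0,5,5,4,4,0](1)
Move 3: P2 pit3 -> P1=[4,2,2,3,4,5](0) P2=[0,5,5,0,5,1](2)
Move 4: P2 pit5 -> P1=[4,2,2,3,4,5](0) P2=[0,5,5,0,5,0](3)
Move 5: P1 pit1 -> P1=[4,0,3,4,4,5](0) P2=[0,5,5,0,5,0](3)
Move 6: P2 pit2 -> P1=[5,0,3,4,4,5](0) P2=[0,5,0,1,6,1](4)

Answer: 0 4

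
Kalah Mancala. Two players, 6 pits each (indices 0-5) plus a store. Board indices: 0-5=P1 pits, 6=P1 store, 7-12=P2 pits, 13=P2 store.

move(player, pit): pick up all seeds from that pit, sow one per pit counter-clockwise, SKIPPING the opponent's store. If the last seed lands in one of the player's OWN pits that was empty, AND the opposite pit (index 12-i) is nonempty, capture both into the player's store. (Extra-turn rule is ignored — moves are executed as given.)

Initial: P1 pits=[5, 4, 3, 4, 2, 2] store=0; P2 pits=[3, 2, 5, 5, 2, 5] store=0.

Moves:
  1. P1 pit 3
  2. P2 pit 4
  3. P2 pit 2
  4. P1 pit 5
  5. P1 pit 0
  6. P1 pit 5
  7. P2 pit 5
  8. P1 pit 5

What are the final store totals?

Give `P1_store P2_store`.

Answer: 5 3

Derivation:
Move 1: P1 pit3 -> P1=[5,4,3,0,3,3](1) P2=[4,2,5,5,2,5](0)
Move 2: P2 pit4 -> P1=[5,4,3,0,3,3](1) P2=[4,2,5,5,0,6](1)
Move 3: P2 pit2 -> P1=[6,4,3,0,3,3](1) P2=[4,2,0,6,1,7](2)
Move 4: P1 pit5 -> P1=[6,4,3,0,3,0](2) P2=[5,3,0,6,1,7](2)
Move 5: P1 pit0 -> P1=[0,5,4,1,4,1](3) P2=[5,3,0,6,1,7](2)
Move 6: P1 pit5 -> P1=[0,5,4,1,4,0](4) P2=[5,3,0,6,1,7](2)
Move 7: P2 pit5 -> P1=[1,6,5,2,5,1](4) P2=[5,3,0,6,1,0](3)
Move 8: P1 pit5 -> P1=[1,6,5,2,5,0](5) P2=[5,3,0,6,1,0](3)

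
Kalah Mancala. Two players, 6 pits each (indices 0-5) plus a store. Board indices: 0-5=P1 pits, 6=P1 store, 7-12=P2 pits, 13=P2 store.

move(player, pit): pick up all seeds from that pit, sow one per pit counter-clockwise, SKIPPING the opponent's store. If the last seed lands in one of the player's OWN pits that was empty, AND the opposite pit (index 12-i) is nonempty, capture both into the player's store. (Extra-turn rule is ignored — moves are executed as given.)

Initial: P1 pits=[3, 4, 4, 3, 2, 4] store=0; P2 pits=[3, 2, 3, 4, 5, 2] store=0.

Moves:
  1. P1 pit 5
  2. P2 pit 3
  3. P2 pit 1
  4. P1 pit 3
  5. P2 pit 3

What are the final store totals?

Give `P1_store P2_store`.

Move 1: P1 pit5 -> P1=[3,4,4,3,2,0](1) P2=[4,3,4,4,5,2](0)
Move 2: P2 pit3 -> P1=[4,4,4,3,2,0](1) P2=[4,3,4,0,6,3](1)
Move 3: P2 pit1 -> P1=[4,4,4,3,2,0](1) P2=[4,0,5,1,7,3](1)
Move 4: P1 pit3 -> P1=[4,4,4,0,3,1](2) P2=[4,0,5,1,7,3](1)
Move 5: P2 pit3 -> P1=[4,4,4,0,3,1](2) P2=[4,0,5,0,8,3](1)

Answer: 2 1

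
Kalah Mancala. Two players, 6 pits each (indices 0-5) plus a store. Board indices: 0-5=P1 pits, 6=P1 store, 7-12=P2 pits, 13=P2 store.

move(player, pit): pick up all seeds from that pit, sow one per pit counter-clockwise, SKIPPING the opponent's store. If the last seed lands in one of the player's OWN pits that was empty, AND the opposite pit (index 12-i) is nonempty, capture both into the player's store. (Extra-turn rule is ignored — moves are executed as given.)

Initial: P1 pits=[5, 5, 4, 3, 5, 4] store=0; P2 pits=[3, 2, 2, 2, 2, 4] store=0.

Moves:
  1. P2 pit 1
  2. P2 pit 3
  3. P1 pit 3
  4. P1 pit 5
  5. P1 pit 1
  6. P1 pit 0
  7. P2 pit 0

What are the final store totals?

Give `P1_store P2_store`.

Answer: 3 1

Derivation:
Move 1: P2 pit1 -> P1=[5,5,4,3,5,4](0) P2=[3,0,3,3,2,4](0)
Move 2: P2 pit3 -> P1=[5,5,4,3,5,4](0) P2=[3,0,3,0,3,5](1)
Move 3: P1 pit3 -> P1=[5,5,4,0,6,5](1) P2=[3,0,3,0,3,5](1)
Move 4: P1 pit5 -> P1=[5,5,4,0,6,0](2) P2=[4,1,4,1,3,5](1)
Move 5: P1 pit1 -> P1=[5,0,5,1,7,1](3) P2=[4,1,4,1,3,5](1)
Move 6: P1 pit0 -> P1=[0,1,6,2,8,2](3) P2=[4,1,4,1,3,5](1)
Move 7: P2 pit0 -> P1=[0,1,6,2,8,2](3) P2=[0,2,5,2,4,5](1)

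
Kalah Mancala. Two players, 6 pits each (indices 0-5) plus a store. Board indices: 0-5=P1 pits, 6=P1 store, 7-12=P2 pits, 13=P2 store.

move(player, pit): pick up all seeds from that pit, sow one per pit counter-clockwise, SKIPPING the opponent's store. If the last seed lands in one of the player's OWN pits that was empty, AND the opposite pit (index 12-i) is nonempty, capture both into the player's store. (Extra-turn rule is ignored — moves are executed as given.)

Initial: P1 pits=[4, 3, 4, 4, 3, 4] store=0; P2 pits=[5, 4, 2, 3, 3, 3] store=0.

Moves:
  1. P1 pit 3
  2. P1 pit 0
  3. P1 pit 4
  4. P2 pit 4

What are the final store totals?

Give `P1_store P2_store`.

Move 1: P1 pit3 -> P1=[4,3,4,0,4,5](1) P2=[6,4,2,3,3,3](0)
Move 2: P1 pit0 -> P1=[0,4,5,1,5,5](1) P2=[6,4,2,3,3,3](0)
Move 3: P1 pit4 -> P1=[0,4,5,1,0,6](2) P2=[7,5,3,3,3,3](0)
Move 4: P2 pit4 -> P1=[1,4,5,1,0,6](2) P2=[7,5,3,3,0,4](1)

Answer: 2 1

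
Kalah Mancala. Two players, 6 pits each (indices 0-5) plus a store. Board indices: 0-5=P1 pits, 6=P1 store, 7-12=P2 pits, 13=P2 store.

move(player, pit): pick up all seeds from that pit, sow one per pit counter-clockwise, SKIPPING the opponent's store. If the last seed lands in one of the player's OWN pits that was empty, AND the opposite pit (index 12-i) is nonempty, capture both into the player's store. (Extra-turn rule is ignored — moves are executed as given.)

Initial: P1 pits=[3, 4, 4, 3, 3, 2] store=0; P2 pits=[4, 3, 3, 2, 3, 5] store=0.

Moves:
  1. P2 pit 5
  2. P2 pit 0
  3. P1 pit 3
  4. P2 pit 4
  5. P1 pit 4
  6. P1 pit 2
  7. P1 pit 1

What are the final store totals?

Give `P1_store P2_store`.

Answer: 4 2

Derivation:
Move 1: P2 pit5 -> P1=[4,5,5,4,3,2](0) P2=[4,3,3,2,3,0](1)
Move 2: P2 pit0 -> P1=[4,5,5,4,3,2](0) P2=[0,4,4,3,4,0](1)
Move 3: P1 pit3 -> P1=[4,5,5,0,4,3](1) P2=[1,4,4,3,4,0](1)
Move 4: P2 pit4 -> P1=[5,6,5,0,4,3](1) P2=[1,4,4,3,0,1](2)
Move 5: P1 pit4 -> P1=[5,6,5,0,0,4](2) P2=[2,5,4,3,0,1](2)
Move 6: P1 pit2 -> P1=[5,6,0,1,1,5](3) P2=[3,5,4,3,0,1](2)
Move 7: P1 pit1 -> P1=[5,0,1,2,2,6](4) P2=[4,5,4,3,0,1](2)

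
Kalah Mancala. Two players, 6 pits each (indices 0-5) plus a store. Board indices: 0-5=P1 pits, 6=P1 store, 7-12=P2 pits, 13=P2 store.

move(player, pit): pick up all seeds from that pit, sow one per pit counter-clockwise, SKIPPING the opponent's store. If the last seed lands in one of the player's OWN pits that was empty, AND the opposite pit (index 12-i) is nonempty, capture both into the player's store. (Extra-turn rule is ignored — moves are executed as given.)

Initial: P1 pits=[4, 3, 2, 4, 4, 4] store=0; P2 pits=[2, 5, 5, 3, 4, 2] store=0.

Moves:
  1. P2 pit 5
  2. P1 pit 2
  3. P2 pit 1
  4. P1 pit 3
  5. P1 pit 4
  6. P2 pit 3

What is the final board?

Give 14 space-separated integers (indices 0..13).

Answer: 6 4 0 0 0 6 2 4 2 7 0 6 2 3

Derivation:
Move 1: P2 pit5 -> P1=[5,3,2,4,4,4](0) P2=[2,5,5,3,4,0](1)
Move 2: P1 pit2 -> P1=[5,3,0,5,5,4](0) P2=[2,5,5,3,4,0](1)
Move 3: P2 pit1 -> P1=[5,3,0,5,5,4](0) P2=[2,0,6,4,5,1](2)
Move 4: P1 pit3 -> P1=[5,3,0,0,6,5](1) P2=[3,1,6,4,5,1](2)
Move 5: P1 pit4 -> P1=[5,3,0,0,0,6](2) P2=[4,2,7,5,5,1](2)
Move 6: P2 pit3 -> P1=[6,4,0,0,0,6](2) P2=[4,2,7,0,6,2](3)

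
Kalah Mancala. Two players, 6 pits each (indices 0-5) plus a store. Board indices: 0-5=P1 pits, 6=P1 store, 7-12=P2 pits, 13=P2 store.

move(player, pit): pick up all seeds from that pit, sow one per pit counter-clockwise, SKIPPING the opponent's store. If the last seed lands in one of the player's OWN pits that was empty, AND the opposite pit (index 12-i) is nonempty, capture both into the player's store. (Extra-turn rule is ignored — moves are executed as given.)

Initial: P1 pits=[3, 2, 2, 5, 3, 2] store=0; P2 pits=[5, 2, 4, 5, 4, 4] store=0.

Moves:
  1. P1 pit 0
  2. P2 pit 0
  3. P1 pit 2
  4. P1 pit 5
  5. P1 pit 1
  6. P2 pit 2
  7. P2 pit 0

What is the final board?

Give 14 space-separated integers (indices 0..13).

Answer: 1 0 1 8 5 0 1 0 5 0 7 6 6 1

Derivation:
Move 1: P1 pit0 -> P1=[0,3,3,6,3,2](0) P2=[5,2,4,5,4,4](0)
Move 2: P2 pit0 -> P1=[0,3,3,6,3,2](0) P2=[0,3,5,6,5,5](0)
Move 3: P1 pit2 -> P1=[0,3,0,7,4,3](0) P2=[0,3,5,6,5,5](0)
Move 4: P1 pit5 -> P1=[0,3,0,7,4,0](1) P2=[1,4,5,6,5,5](0)
Move 5: P1 pit1 -> P1=[0,0,1,8,5,0](1) P2=[1,4,5,6,5,5](0)
Move 6: P2 pit2 -> P1=[1,0,1,8,5,0](1) P2=[1,4,0,7,6,6](1)
Move 7: P2 pit0 -> P1=[1,0,1,8,5,0](1) P2=[0,5,0,7,6,6](1)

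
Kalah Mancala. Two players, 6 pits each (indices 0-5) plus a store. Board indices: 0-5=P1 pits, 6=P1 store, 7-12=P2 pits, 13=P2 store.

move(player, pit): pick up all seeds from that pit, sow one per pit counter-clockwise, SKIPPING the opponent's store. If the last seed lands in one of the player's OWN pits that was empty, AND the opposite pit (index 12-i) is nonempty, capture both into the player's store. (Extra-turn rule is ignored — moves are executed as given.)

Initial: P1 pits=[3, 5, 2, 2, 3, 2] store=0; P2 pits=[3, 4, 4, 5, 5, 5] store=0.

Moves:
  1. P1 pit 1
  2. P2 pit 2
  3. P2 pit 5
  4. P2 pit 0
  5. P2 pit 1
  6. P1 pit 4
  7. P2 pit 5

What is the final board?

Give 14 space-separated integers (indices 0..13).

Move 1: P1 pit1 -> P1=[3,0,3,3,4,3](1) P2=[3,4,4,5,5,5](0)
Move 2: P2 pit2 -> P1=[3,0,3,3,4,3](1) P2=[3,4,0,6,6,6](1)
Move 3: P2 pit5 -> P1=[4,1,4,4,5,3](1) P2=[3,4,0,6,6,0](2)
Move 4: P2 pit0 -> P1=[4,1,4,4,5,3](1) P2=[0,5,1,7,6,0](2)
Move 5: P2 pit1 -> P1=[4,1,4,4,5,3](1) P2=[0,0,2,8,7,1](3)
Move 6: P1 pit4 -> P1=[4,1,4,4,0,4](2) P2=[1,1,3,8,7,1](3)
Move 7: P2 pit5 -> P1=[4,1,4,4,0,4](2) P2=[1,1,3,8,7,0](4)

Answer: 4 1 4 4 0 4 2 1 1 3 8 7 0 4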